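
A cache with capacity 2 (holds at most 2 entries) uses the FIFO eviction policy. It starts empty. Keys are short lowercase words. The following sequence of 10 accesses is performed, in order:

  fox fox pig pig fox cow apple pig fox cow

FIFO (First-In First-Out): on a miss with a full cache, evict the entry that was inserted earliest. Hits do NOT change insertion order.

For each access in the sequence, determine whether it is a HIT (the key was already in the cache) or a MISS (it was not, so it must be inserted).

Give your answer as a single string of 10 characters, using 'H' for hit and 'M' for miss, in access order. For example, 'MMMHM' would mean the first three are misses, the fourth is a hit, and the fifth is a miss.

Answer: MHMHHMMMMM

Derivation:
FIFO simulation (capacity=2):
  1. access fox: MISS. Cache (old->new): [fox]
  2. access fox: HIT. Cache (old->new): [fox]
  3. access pig: MISS. Cache (old->new): [fox pig]
  4. access pig: HIT. Cache (old->new): [fox pig]
  5. access fox: HIT. Cache (old->new): [fox pig]
  6. access cow: MISS, evict fox. Cache (old->new): [pig cow]
  7. access apple: MISS, evict pig. Cache (old->new): [cow apple]
  8. access pig: MISS, evict cow. Cache (old->new): [apple pig]
  9. access fox: MISS, evict apple. Cache (old->new): [pig fox]
  10. access cow: MISS, evict pig. Cache (old->new): [fox cow]
Total: 3 hits, 7 misses, 5 evictions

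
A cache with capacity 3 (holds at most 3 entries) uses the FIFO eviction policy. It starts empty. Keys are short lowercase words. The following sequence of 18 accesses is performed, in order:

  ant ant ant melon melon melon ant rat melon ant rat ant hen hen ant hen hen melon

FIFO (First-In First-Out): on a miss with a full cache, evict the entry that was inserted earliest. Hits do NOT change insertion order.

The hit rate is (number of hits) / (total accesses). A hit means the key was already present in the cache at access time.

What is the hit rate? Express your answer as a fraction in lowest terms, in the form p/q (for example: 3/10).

FIFO simulation (capacity=3):
  1. access ant: MISS. Cache (old->new): [ant]
  2. access ant: HIT. Cache (old->new): [ant]
  3. access ant: HIT. Cache (old->new): [ant]
  4. access melon: MISS. Cache (old->new): [ant melon]
  5. access melon: HIT. Cache (old->new): [ant melon]
  6. access melon: HIT. Cache (old->new): [ant melon]
  7. access ant: HIT. Cache (old->new): [ant melon]
  8. access rat: MISS. Cache (old->new): [ant melon rat]
  9. access melon: HIT. Cache (old->new): [ant melon rat]
  10. access ant: HIT. Cache (old->new): [ant melon rat]
  11. access rat: HIT. Cache (old->new): [ant melon rat]
  12. access ant: HIT. Cache (old->new): [ant melon rat]
  13. access hen: MISS, evict ant. Cache (old->new): [melon rat hen]
  14. access hen: HIT. Cache (old->new): [melon rat hen]
  15. access ant: MISS, evict melon. Cache (old->new): [rat hen ant]
  16. access hen: HIT. Cache (old->new): [rat hen ant]
  17. access hen: HIT. Cache (old->new): [rat hen ant]
  18. access melon: MISS, evict rat. Cache (old->new): [hen ant melon]
Total: 12 hits, 6 misses, 3 evictions

Hit rate = 12/18 = 2/3

Answer: 2/3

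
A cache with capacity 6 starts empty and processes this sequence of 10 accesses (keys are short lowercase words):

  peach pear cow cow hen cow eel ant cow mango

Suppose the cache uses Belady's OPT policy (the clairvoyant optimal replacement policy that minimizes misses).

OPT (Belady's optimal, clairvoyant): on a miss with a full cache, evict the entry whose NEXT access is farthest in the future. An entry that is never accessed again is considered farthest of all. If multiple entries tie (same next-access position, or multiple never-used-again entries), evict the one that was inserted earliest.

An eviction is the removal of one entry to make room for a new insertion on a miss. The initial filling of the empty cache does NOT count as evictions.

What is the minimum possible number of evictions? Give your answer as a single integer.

OPT (Belady) simulation (capacity=6):
  1. access peach: MISS. Cache: [peach]
  2. access pear: MISS. Cache: [peach pear]
  3. access cow: MISS. Cache: [peach pear cow]
  4. access cow: HIT. Next use of cow: step 6. Cache: [peach pear cow]
  5. access hen: MISS. Cache: [peach pear cow hen]
  6. access cow: HIT. Next use of cow: step 9. Cache: [peach pear cow hen]
  7. access eel: MISS. Cache: [peach pear cow hen eel]
  8. access ant: MISS. Cache: [peach pear cow hen eel ant]
  9. access cow: HIT. Next use of cow: never. Cache: [peach pear cow hen eel ant]
  10. access mango: MISS, evict peach (next use: never). Cache: [pear cow hen eel ant mango]
Total: 3 hits, 7 misses, 1 evictions

Answer: 1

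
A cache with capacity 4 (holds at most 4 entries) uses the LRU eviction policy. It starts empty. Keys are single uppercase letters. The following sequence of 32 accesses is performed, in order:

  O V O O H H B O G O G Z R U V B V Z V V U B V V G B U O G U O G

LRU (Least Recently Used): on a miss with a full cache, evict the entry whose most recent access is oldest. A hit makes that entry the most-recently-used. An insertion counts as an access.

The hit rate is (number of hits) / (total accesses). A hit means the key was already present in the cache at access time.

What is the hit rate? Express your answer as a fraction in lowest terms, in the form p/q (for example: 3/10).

Answer: 19/32

Derivation:
LRU simulation (capacity=4):
  1. access O: MISS. Cache (LRU->MRU): [O]
  2. access V: MISS. Cache (LRU->MRU): [O V]
  3. access O: HIT. Cache (LRU->MRU): [V O]
  4. access O: HIT. Cache (LRU->MRU): [V O]
  5. access H: MISS. Cache (LRU->MRU): [V O H]
  6. access H: HIT. Cache (LRU->MRU): [V O H]
  7. access B: MISS. Cache (LRU->MRU): [V O H B]
  8. access O: HIT. Cache (LRU->MRU): [V H B O]
  9. access G: MISS, evict V. Cache (LRU->MRU): [H B O G]
  10. access O: HIT. Cache (LRU->MRU): [H B G O]
  11. access G: HIT. Cache (LRU->MRU): [H B O G]
  12. access Z: MISS, evict H. Cache (LRU->MRU): [B O G Z]
  13. access R: MISS, evict B. Cache (LRU->MRU): [O G Z R]
  14. access U: MISS, evict O. Cache (LRU->MRU): [G Z R U]
  15. access V: MISS, evict G. Cache (LRU->MRU): [Z R U V]
  16. access B: MISS, evict Z. Cache (LRU->MRU): [R U V B]
  17. access V: HIT. Cache (LRU->MRU): [R U B V]
  18. access Z: MISS, evict R. Cache (LRU->MRU): [U B V Z]
  19. access V: HIT. Cache (LRU->MRU): [U B Z V]
  20. access V: HIT. Cache (LRU->MRU): [U B Z V]
  21. access U: HIT. Cache (LRU->MRU): [B Z V U]
  22. access B: HIT. Cache (LRU->MRU): [Z V U B]
  23. access V: HIT. Cache (LRU->MRU): [Z U B V]
  24. access V: HIT. Cache (LRU->MRU): [Z U B V]
  25. access G: MISS, evict Z. Cache (LRU->MRU): [U B V G]
  26. access B: HIT. Cache (LRU->MRU): [U V G B]
  27. access U: HIT. Cache (LRU->MRU): [V G B U]
  28. access O: MISS, evict V. Cache (LRU->MRU): [G B U O]
  29. access G: HIT. Cache (LRU->MRU): [B U O G]
  30. access U: HIT. Cache (LRU->MRU): [B O G U]
  31. access O: HIT. Cache (LRU->MRU): [B G U O]
  32. access G: HIT. Cache (LRU->MRU): [B U O G]
Total: 19 hits, 13 misses, 9 evictions

Hit rate = 19/32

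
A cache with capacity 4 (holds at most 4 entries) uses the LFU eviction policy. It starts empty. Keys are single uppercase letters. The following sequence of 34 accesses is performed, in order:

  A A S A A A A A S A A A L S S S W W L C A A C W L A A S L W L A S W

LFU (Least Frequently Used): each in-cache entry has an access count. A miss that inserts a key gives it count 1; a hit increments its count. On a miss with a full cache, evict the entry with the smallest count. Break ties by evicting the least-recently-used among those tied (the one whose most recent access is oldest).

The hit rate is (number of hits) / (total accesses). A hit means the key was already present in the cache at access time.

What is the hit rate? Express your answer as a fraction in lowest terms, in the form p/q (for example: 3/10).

LFU simulation (capacity=4):
  1. access A: MISS. Cache: [A(c=1)]
  2. access A: HIT, count now 2. Cache: [A(c=2)]
  3. access S: MISS. Cache: [S(c=1) A(c=2)]
  4. access A: HIT, count now 3. Cache: [S(c=1) A(c=3)]
  5. access A: HIT, count now 4. Cache: [S(c=1) A(c=4)]
  6. access A: HIT, count now 5. Cache: [S(c=1) A(c=5)]
  7. access A: HIT, count now 6. Cache: [S(c=1) A(c=6)]
  8. access A: HIT, count now 7. Cache: [S(c=1) A(c=7)]
  9. access S: HIT, count now 2. Cache: [S(c=2) A(c=7)]
  10. access A: HIT, count now 8. Cache: [S(c=2) A(c=8)]
  11. access A: HIT, count now 9. Cache: [S(c=2) A(c=9)]
  12. access A: HIT, count now 10. Cache: [S(c=2) A(c=10)]
  13. access L: MISS. Cache: [L(c=1) S(c=2) A(c=10)]
  14. access S: HIT, count now 3. Cache: [L(c=1) S(c=3) A(c=10)]
  15. access S: HIT, count now 4. Cache: [L(c=1) S(c=4) A(c=10)]
  16. access S: HIT, count now 5. Cache: [L(c=1) S(c=5) A(c=10)]
  17. access W: MISS. Cache: [L(c=1) W(c=1) S(c=5) A(c=10)]
  18. access W: HIT, count now 2. Cache: [L(c=1) W(c=2) S(c=5) A(c=10)]
  19. access L: HIT, count now 2. Cache: [W(c=2) L(c=2) S(c=5) A(c=10)]
  20. access C: MISS, evict W(c=2). Cache: [C(c=1) L(c=2) S(c=5) A(c=10)]
  21. access A: HIT, count now 11. Cache: [C(c=1) L(c=2) S(c=5) A(c=11)]
  22. access A: HIT, count now 12. Cache: [C(c=1) L(c=2) S(c=5) A(c=12)]
  23. access C: HIT, count now 2. Cache: [L(c=2) C(c=2) S(c=5) A(c=12)]
  24. access W: MISS, evict L(c=2). Cache: [W(c=1) C(c=2) S(c=5) A(c=12)]
  25. access L: MISS, evict W(c=1). Cache: [L(c=1) C(c=2) S(c=5) A(c=12)]
  26. access A: HIT, count now 13. Cache: [L(c=1) C(c=2) S(c=5) A(c=13)]
  27. access A: HIT, count now 14. Cache: [L(c=1) C(c=2) S(c=5) A(c=14)]
  28. access S: HIT, count now 6. Cache: [L(c=1) C(c=2) S(c=6) A(c=14)]
  29. access L: HIT, count now 2. Cache: [C(c=2) L(c=2) S(c=6) A(c=14)]
  30. access W: MISS, evict C(c=2). Cache: [W(c=1) L(c=2) S(c=6) A(c=14)]
  31. access L: HIT, count now 3. Cache: [W(c=1) L(c=3) S(c=6) A(c=14)]
  32. access A: HIT, count now 15. Cache: [W(c=1) L(c=3) S(c=6) A(c=15)]
  33. access S: HIT, count now 7. Cache: [W(c=1) L(c=3) S(c=7) A(c=15)]
  34. access W: HIT, count now 2. Cache: [W(c=2) L(c=3) S(c=7) A(c=15)]
Total: 26 hits, 8 misses, 4 evictions

Hit rate = 26/34 = 13/17

Answer: 13/17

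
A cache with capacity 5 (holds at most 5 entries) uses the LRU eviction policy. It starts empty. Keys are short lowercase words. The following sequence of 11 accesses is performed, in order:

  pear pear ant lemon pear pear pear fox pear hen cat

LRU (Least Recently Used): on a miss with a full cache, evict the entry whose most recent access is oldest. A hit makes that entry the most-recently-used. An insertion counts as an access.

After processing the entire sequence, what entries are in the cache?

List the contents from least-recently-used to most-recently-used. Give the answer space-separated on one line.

LRU simulation (capacity=5):
  1. access pear: MISS. Cache (LRU->MRU): [pear]
  2. access pear: HIT. Cache (LRU->MRU): [pear]
  3. access ant: MISS. Cache (LRU->MRU): [pear ant]
  4. access lemon: MISS. Cache (LRU->MRU): [pear ant lemon]
  5. access pear: HIT. Cache (LRU->MRU): [ant lemon pear]
  6. access pear: HIT. Cache (LRU->MRU): [ant lemon pear]
  7. access pear: HIT. Cache (LRU->MRU): [ant lemon pear]
  8. access fox: MISS. Cache (LRU->MRU): [ant lemon pear fox]
  9. access pear: HIT. Cache (LRU->MRU): [ant lemon fox pear]
  10. access hen: MISS. Cache (LRU->MRU): [ant lemon fox pear hen]
  11. access cat: MISS, evict ant. Cache (LRU->MRU): [lemon fox pear hen cat]
Total: 5 hits, 6 misses, 1 evictions

Answer: lemon fox pear hen cat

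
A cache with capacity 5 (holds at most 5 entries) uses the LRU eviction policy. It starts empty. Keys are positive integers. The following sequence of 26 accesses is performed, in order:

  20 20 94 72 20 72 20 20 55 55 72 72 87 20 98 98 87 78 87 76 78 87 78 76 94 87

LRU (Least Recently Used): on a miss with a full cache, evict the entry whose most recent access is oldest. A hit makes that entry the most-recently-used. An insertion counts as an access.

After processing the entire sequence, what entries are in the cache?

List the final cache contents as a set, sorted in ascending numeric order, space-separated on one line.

LRU simulation (capacity=5):
  1. access 20: MISS. Cache (LRU->MRU): [20]
  2. access 20: HIT. Cache (LRU->MRU): [20]
  3. access 94: MISS. Cache (LRU->MRU): [20 94]
  4. access 72: MISS. Cache (LRU->MRU): [20 94 72]
  5. access 20: HIT. Cache (LRU->MRU): [94 72 20]
  6. access 72: HIT. Cache (LRU->MRU): [94 20 72]
  7. access 20: HIT. Cache (LRU->MRU): [94 72 20]
  8. access 20: HIT. Cache (LRU->MRU): [94 72 20]
  9. access 55: MISS. Cache (LRU->MRU): [94 72 20 55]
  10. access 55: HIT. Cache (LRU->MRU): [94 72 20 55]
  11. access 72: HIT. Cache (LRU->MRU): [94 20 55 72]
  12. access 72: HIT. Cache (LRU->MRU): [94 20 55 72]
  13. access 87: MISS. Cache (LRU->MRU): [94 20 55 72 87]
  14. access 20: HIT. Cache (LRU->MRU): [94 55 72 87 20]
  15. access 98: MISS, evict 94. Cache (LRU->MRU): [55 72 87 20 98]
  16. access 98: HIT. Cache (LRU->MRU): [55 72 87 20 98]
  17. access 87: HIT. Cache (LRU->MRU): [55 72 20 98 87]
  18. access 78: MISS, evict 55. Cache (LRU->MRU): [72 20 98 87 78]
  19. access 87: HIT. Cache (LRU->MRU): [72 20 98 78 87]
  20. access 76: MISS, evict 72. Cache (LRU->MRU): [20 98 78 87 76]
  21. access 78: HIT. Cache (LRU->MRU): [20 98 87 76 78]
  22. access 87: HIT. Cache (LRU->MRU): [20 98 76 78 87]
  23. access 78: HIT. Cache (LRU->MRU): [20 98 76 87 78]
  24. access 76: HIT. Cache (LRU->MRU): [20 98 87 78 76]
  25. access 94: MISS, evict 20. Cache (LRU->MRU): [98 87 78 76 94]
  26. access 87: HIT. Cache (LRU->MRU): [98 78 76 94 87]
Total: 17 hits, 9 misses, 4 evictions

Answer: 76 78 87 94 98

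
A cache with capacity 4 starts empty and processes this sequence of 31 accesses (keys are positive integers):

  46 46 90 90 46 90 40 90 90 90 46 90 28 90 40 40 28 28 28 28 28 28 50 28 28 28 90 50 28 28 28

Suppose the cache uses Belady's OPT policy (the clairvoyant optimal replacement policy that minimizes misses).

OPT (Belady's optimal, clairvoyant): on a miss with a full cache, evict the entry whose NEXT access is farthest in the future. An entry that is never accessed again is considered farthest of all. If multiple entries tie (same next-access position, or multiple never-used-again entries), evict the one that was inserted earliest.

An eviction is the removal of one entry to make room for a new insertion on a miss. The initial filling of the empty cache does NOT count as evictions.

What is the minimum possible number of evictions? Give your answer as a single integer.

OPT (Belady) simulation (capacity=4):
  1. access 46: MISS. Cache: [46]
  2. access 46: HIT. Next use of 46: step 5. Cache: [46]
  3. access 90: MISS. Cache: [46 90]
  4. access 90: HIT. Next use of 90: step 6. Cache: [46 90]
  5. access 46: HIT. Next use of 46: step 11. Cache: [46 90]
  6. access 90: HIT. Next use of 90: step 8. Cache: [46 90]
  7. access 40: MISS. Cache: [46 90 40]
  8. access 90: HIT. Next use of 90: step 9. Cache: [46 90 40]
  9. access 90: HIT. Next use of 90: step 10. Cache: [46 90 40]
  10. access 90: HIT. Next use of 90: step 12. Cache: [46 90 40]
  11. access 46: HIT. Next use of 46: never. Cache: [46 90 40]
  12. access 90: HIT. Next use of 90: step 14. Cache: [46 90 40]
  13. access 28: MISS. Cache: [46 90 40 28]
  14. access 90: HIT. Next use of 90: step 27. Cache: [46 90 40 28]
  15. access 40: HIT. Next use of 40: step 16. Cache: [46 90 40 28]
  16. access 40: HIT. Next use of 40: never. Cache: [46 90 40 28]
  17. access 28: HIT. Next use of 28: step 18. Cache: [46 90 40 28]
  18. access 28: HIT. Next use of 28: step 19. Cache: [46 90 40 28]
  19. access 28: HIT. Next use of 28: step 20. Cache: [46 90 40 28]
  20. access 28: HIT. Next use of 28: step 21. Cache: [46 90 40 28]
  21. access 28: HIT. Next use of 28: step 22. Cache: [46 90 40 28]
  22. access 28: HIT. Next use of 28: step 24. Cache: [46 90 40 28]
  23. access 50: MISS, evict 46 (next use: never). Cache: [90 40 28 50]
  24. access 28: HIT. Next use of 28: step 25. Cache: [90 40 28 50]
  25. access 28: HIT. Next use of 28: step 26. Cache: [90 40 28 50]
  26. access 28: HIT. Next use of 28: step 29. Cache: [90 40 28 50]
  27. access 90: HIT. Next use of 90: never. Cache: [90 40 28 50]
  28. access 50: HIT. Next use of 50: never. Cache: [90 40 28 50]
  29. access 28: HIT. Next use of 28: step 30. Cache: [90 40 28 50]
  30. access 28: HIT. Next use of 28: step 31. Cache: [90 40 28 50]
  31. access 28: HIT. Next use of 28: never. Cache: [90 40 28 50]
Total: 26 hits, 5 misses, 1 evictions

Answer: 1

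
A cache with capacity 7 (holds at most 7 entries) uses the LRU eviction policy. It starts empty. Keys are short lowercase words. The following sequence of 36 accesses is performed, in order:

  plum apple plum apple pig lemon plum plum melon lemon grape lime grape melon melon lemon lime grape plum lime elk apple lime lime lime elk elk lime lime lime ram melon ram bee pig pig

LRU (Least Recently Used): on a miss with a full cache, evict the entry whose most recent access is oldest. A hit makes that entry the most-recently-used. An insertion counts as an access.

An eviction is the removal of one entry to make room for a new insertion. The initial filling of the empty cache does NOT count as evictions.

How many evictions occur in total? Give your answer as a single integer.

Answer: 6

Derivation:
LRU simulation (capacity=7):
  1. access plum: MISS. Cache (LRU->MRU): [plum]
  2. access apple: MISS. Cache (LRU->MRU): [plum apple]
  3. access plum: HIT. Cache (LRU->MRU): [apple plum]
  4. access apple: HIT. Cache (LRU->MRU): [plum apple]
  5. access pig: MISS. Cache (LRU->MRU): [plum apple pig]
  6. access lemon: MISS. Cache (LRU->MRU): [plum apple pig lemon]
  7. access plum: HIT. Cache (LRU->MRU): [apple pig lemon plum]
  8. access plum: HIT. Cache (LRU->MRU): [apple pig lemon plum]
  9. access melon: MISS. Cache (LRU->MRU): [apple pig lemon plum melon]
  10. access lemon: HIT. Cache (LRU->MRU): [apple pig plum melon lemon]
  11. access grape: MISS. Cache (LRU->MRU): [apple pig plum melon lemon grape]
  12. access lime: MISS. Cache (LRU->MRU): [apple pig plum melon lemon grape lime]
  13. access grape: HIT. Cache (LRU->MRU): [apple pig plum melon lemon lime grape]
  14. access melon: HIT. Cache (LRU->MRU): [apple pig plum lemon lime grape melon]
  15. access melon: HIT. Cache (LRU->MRU): [apple pig plum lemon lime grape melon]
  16. access lemon: HIT. Cache (LRU->MRU): [apple pig plum lime grape melon lemon]
  17. access lime: HIT. Cache (LRU->MRU): [apple pig plum grape melon lemon lime]
  18. access grape: HIT. Cache (LRU->MRU): [apple pig plum melon lemon lime grape]
  19. access plum: HIT. Cache (LRU->MRU): [apple pig melon lemon lime grape plum]
  20. access lime: HIT. Cache (LRU->MRU): [apple pig melon lemon grape plum lime]
  21. access elk: MISS, evict apple. Cache (LRU->MRU): [pig melon lemon grape plum lime elk]
  22. access apple: MISS, evict pig. Cache (LRU->MRU): [melon lemon grape plum lime elk apple]
  23. access lime: HIT. Cache (LRU->MRU): [melon lemon grape plum elk apple lime]
  24. access lime: HIT. Cache (LRU->MRU): [melon lemon grape plum elk apple lime]
  25. access lime: HIT. Cache (LRU->MRU): [melon lemon grape plum elk apple lime]
  26. access elk: HIT. Cache (LRU->MRU): [melon lemon grape plum apple lime elk]
  27. access elk: HIT. Cache (LRU->MRU): [melon lemon grape plum apple lime elk]
  28. access lime: HIT. Cache (LRU->MRU): [melon lemon grape plum apple elk lime]
  29. access lime: HIT. Cache (LRU->MRU): [melon lemon grape plum apple elk lime]
  30. access lime: HIT. Cache (LRU->MRU): [melon lemon grape plum apple elk lime]
  31. access ram: MISS, evict melon. Cache (LRU->MRU): [lemon grape plum apple elk lime ram]
  32. access melon: MISS, evict lemon. Cache (LRU->MRU): [grape plum apple elk lime ram melon]
  33. access ram: HIT. Cache (LRU->MRU): [grape plum apple elk lime melon ram]
  34. access bee: MISS, evict grape. Cache (LRU->MRU): [plum apple elk lime melon ram bee]
  35. access pig: MISS, evict plum. Cache (LRU->MRU): [apple elk lime melon ram bee pig]
  36. access pig: HIT. Cache (LRU->MRU): [apple elk lime melon ram bee pig]
Total: 23 hits, 13 misses, 6 evictions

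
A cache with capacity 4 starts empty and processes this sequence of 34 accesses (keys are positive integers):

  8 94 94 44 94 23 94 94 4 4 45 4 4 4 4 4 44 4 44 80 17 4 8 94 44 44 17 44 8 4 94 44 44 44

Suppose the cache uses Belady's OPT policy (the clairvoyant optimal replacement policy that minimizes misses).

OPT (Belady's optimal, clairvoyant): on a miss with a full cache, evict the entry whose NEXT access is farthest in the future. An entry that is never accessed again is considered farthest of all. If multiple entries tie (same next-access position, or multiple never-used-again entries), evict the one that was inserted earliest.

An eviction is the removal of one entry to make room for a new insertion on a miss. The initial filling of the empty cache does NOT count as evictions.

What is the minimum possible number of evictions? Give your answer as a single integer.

Answer: 6

Derivation:
OPT (Belady) simulation (capacity=4):
  1. access 8: MISS. Cache: [8]
  2. access 94: MISS. Cache: [8 94]
  3. access 94: HIT. Next use of 94: step 5. Cache: [8 94]
  4. access 44: MISS. Cache: [8 94 44]
  5. access 94: HIT. Next use of 94: step 7. Cache: [8 94 44]
  6. access 23: MISS. Cache: [8 94 44 23]
  7. access 94: HIT. Next use of 94: step 8. Cache: [8 94 44 23]
  8. access 94: HIT. Next use of 94: step 24. Cache: [8 94 44 23]
  9. access 4: MISS, evict 23 (next use: never). Cache: [8 94 44 4]
  10. access 4: HIT. Next use of 4: step 12. Cache: [8 94 44 4]
  11. access 45: MISS, evict 94 (next use: step 24). Cache: [8 44 4 45]
  12. access 4: HIT. Next use of 4: step 13. Cache: [8 44 4 45]
  13. access 4: HIT. Next use of 4: step 14. Cache: [8 44 4 45]
  14. access 4: HIT. Next use of 4: step 15. Cache: [8 44 4 45]
  15. access 4: HIT. Next use of 4: step 16. Cache: [8 44 4 45]
  16. access 4: HIT. Next use of 4: step 18. Cache: [8 44 4 45]
  17. access 44: HIT. Next use of 44: step 19. Cache: [8 44 4 45]
  18. access 4: HIT. Next use of 4: step 22. Cache: [8 44 4 45]
  19. access 44: HIT. Next use of 44: step 25. Cache: [8 44 4 45]
  20. access 80: MISS, evict 45 (next use: never). Cache: [8 44 4 80]
  21. access 17: MISS, evict 80 (next use: never). Cache: [8 44 4 17]
  22. access 4: HIT. Next use of 4: step 30. Cache: [8 44 4 17]
  23. access 8: HIT. Next use of 8: step 29. Cache: [8 44 4 17]
  24. access 94: MISS, evict 4 (next use: step 30). Cache: [8 44 17 94]
  25. access 44: HIT. Next use of 44: step 26. Cache: [8 44 17 94]
  26. access 44: HIT. Next use of 44: step 28. Cache: [8 44 17 94]
  27. access 17: HIT. Next use of 17: never. Cache: [8 44 17 94]
  28. access 44: HIT. Next use of 44: step 32. Cache: [8 44 17 94]
  29. access 8: HIT. Next use of 8: never. Cache: [8 44 17 94]
  30. access 4: MISS, evict 8 (next use: never). Cache: [44 17 94 4]
  31. access 94: HIT. Next use of 94: never. Cache: [44 17 94 4]
  32. access 44: HIT. Next use of 44: step 33. Cache: [44 17 94 4]
  33. access 44: HIT. Next use of 44: step 34. Cache: [44 17 94 4]
  34. access 44: HIT. Next use of 44: never. Cache: [44 17 94 4]
Total: 24 hits, 10 misses, 6 evictions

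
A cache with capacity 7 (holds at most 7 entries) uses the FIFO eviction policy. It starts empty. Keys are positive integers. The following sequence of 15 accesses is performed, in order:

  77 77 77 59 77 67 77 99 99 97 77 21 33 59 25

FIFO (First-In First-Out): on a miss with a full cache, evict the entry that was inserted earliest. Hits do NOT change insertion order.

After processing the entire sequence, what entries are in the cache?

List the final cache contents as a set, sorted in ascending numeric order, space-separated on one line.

Answer: 21 25 33 59 67 97 99

Derivation:
FIFO simulation (capacity=7):
  1. access 77: MISS. Cache (old->new): [77]
  2. access 77: HIT. Cache (old->new): [77]
  3. access 77: HIT. Cache (old->new): [77]
  4. access 59: MISS. Cache (old->new): [77 59]
  5. access 77: HIT. Cache (old->new): [77 59]
  6. access 67: MISS. Cache (old->new): [77 59 67]
  7. access 77: HIT. Cache (old->new): [77 59 67]
  8. access 99: MISS. Cache (old->new): [77 59 67 99]
  9. access 99: HIT. Cache (old->new): [77 59 67 99]
  10. access 97: MISS. Cache (old->new): [77 59 67 99 97]
  11. access 77: HIT. Cache (old->new): [77 59 67 99 97]
  12. access 21: MISS. Cache (old->new): [77 59 67 99 97 21]
  13. access 33: MISS. Cache (old->new): [77 59 67 99 97 21 33]
  14. access 59: HIT. Cache (old->new): [77 59 67 99 97 21 33]
  15. access 25: MISS, evict 77. Cache (old->new): [59 67 99 97 21 33 25]
Total: 7 hits, 8 misses, 1 evictions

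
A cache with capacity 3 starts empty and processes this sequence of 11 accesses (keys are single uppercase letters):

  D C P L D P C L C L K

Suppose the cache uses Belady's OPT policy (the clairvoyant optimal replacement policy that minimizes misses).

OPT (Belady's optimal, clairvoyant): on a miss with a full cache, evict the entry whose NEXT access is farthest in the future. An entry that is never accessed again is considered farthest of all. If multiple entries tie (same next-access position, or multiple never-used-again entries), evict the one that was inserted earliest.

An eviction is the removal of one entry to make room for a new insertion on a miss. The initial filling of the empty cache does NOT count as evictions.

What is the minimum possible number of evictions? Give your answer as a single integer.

OPT (Belady) simulation (capacity=3):
  1. access D: MISS. Cache: [D]
  2. access C: MISS. Cache: [D C]
  3. access P: MISS. Cache: [D C P]
  4. access L: MISS, evict C (next use: step 7). Cache: [D P L]
  5. access D: HIT. Next use of D: never. Cache: [D P L]
  6. access P: HIT. Next use of P: never. Cache: [D P L]
  7. access C: MISS, evict D (next use: never). Cache: [P L C]
  8. access L: HIT. Next use of L: step 10. Cache: [P L C]
  9. access C: HIT. Next use of C: never. Cache: [P L C]
  10. access L: HIT. Next use of L: never. Cache: [P L C]
  11. access K: MISS, evict P (next use: never). Cache: [L C K]
Total: 5 hits, 6 misses, 3 evictions

Answer: 3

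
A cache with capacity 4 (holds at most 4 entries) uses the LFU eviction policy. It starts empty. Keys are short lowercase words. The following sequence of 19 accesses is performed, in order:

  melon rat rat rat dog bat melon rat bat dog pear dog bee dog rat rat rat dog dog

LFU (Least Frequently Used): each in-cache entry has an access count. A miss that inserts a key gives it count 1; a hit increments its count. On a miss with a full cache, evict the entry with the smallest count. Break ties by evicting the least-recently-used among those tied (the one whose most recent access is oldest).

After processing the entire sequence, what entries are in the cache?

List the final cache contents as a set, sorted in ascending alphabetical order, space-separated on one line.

Answer: bat bee dog rat

Derivation:
LFU simulation (capacity=4):
  1. access melon: MISS. Cache: [melon(c=1)]
  2. access rat: MISS. Cache: [melon(c=1) rat(c=1)]
  3. access rat: HIT, count now 2. Cache: [melon(c=1) rat(c=2)]
  4. access rat: HIT, count now 3. Cache: [melon(c=1) rat(c=3)]
  5. access dog: MISS. Cache: [melon(c=1) dog(c=1) rat(c=3)]
  6. access bat: MISS. Cache: [melon(c=1) dog(c=1) bat(c=1) rat(c=3)]
  7. access melon: HIT, count now 2. Cache: [dog(c=1) bat(c=1) melon(c=2) rat(c=3)]
  8. access rat: HIT, count now 4. Cache: [dog(c=1) bat(c=1) melon(c=2) rat(c=4)]
  9. access bat: HIT, count now 2. Cache: [dog(c=1) melon(c=2) bat(c=2) rat(c=4)]
  10. access dog: HIT, count now 2. Cache: [melon(c=2) bat(c=2) dog(c=2) rat(c=4)]
  11. access pear: MISS, evict melon(c=2). Cache: [pear(c=1) bat(c=2) dog(c=2) rat(c=4)]
  12. access dog: HIT, count now 3. Cache: [pear(c=1) bat(c=2) dog(c=3) rat(c=4)]
  13. access bee: MISS, evict pear(c=1). Cache: [bee(c=1) bat(c=2) dog(c=3) rat(c=4)]
  14. access dog: HIT, count now 4. Cache: [bee(c=1) bat(c=2) rat(c=4) dog(c=4)]
  15. access rat: HIT, count now 5. Cache: [bee(c=1) bat(c=2) dog(c=4) rat(c=5)]
  16. access rat: HIT, count now 6. Cache: [bee(c=1) bat(c=2) dog(c=4) rat(c=6)]
  17. access rat: HIT, count now 7. Cache: [bee(c=1) bat(c=2) dog(c=4) rat(c=7)]
  18. access dog: HIT, count now 5. Cache: [bee(c=1) bat(c=2) dog(c=5) rat(c=7)]
  19. access dog: HIT, count now 6. Cache: [bee(c=1) bat(c=2) dog(c=6) rat(c=7)]
Total: 13 hits, 6 misses, 2 evictions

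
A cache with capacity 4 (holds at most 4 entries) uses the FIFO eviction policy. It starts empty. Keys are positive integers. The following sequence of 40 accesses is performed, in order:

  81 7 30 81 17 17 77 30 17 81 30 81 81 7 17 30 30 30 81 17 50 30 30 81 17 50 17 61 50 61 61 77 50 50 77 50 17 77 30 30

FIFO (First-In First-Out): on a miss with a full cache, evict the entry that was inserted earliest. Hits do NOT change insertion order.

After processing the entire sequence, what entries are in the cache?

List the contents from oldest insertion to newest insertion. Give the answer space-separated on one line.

Answer: 61 77 17 30

Derivation:
FIFO simulation (capacity=4):
  1. access 81: MISS. Cache (old->new): [81]
  2. access 7: MISS. Cache (old->new): [81 7]
  3. access 30: MISS. Cache (old->new): [81 7 30]
  4. access 81: HIT. Cache (old->new): [81 7 30]
  5. access 17: MISS. Cache (old->new): [81 7 30 17]
  6. access 17: HIT. Cache (old->new): [81 7 30 17]
  7. access 77: MISS, evict 81. Cache (old->new): [7 30 17 77]
  8. access 30: HIT. Cache (old->new): [7 30 17 77]
  9. access 17: HIT. Cache (old->new): [7 30 17 77]
  10. access 81: MISS, evict 7. Cache (old->new): [30 17 77 81]
  11. access 30: HIT. Cache (old->new): [30 17 77 81]
  12. access 81: HIT. Cache (old->new): [30 17 77 81]
  13. access 81: HIT. Cache (old->new): [30 17 77 81]
  14. access 7: MISS, evict 30. Cache (old->new): [17 77 81 7]
  15. access 17: HIT. Cache (old->new): [17 77 81 7]
  16. access 30: MISS, evict 17. Cache (old->new): [77 81 7 30]
  17. access 30: HIT. Cache (old->new): [77 81 7 30]
  18. access 30: HIT. Cache (old->new): [77 81 7 30]
  19. access 81: HIT. Cache (old->new): [77 81 7 30]
  20. access 17: MISS, evict 77. Cache (old->new): [81 7 30 17]
  21. access 50: MISS, evict 81. Cache (old->new): [7 30 17 50]
  22. access 30: HIT. Cache (old->new): [7 30 17 50]
  23. access 30: HIT. Cache (old->new): [7 30 17 50]
  24. access 81: MISS, evict 7. Cache (old->new): [30 17 50 81]
  25. access 17: HIT. Cache (old->new): [30 17 50 81]
  26. access 50: HIT. Cache (old->new): [30 17 50 81]
  27. access 17: HIT. Cache (old->new): [30 17 50 81]
  28. access 61: MISS, evict 30. Cache (old->new): [17 50 81 61]
  29. access 50: HIT. Cache (old->new): [17 50 81 61]
  30. access 61: HIT. Cache (old->new): [17 50 81 61]
  31. access 61: HIT. Cache (old->new): [17 50 81 61]
  32. access 77: MISS, evict 17. Cache (old->new): [50 81 61 77]
  33. access 50: HIT. Cache (old->new): [50 81 61 77]
  34. access 50: HIT. Cache (old->new): [50 81 61 77]
  35. access 77: HIT. Cache (old->new): [50 81 61 77]
  36. access 50: HIT. Cache (old->new): [50 81 61 77]
  37. access 17: MISS, evict 50. Cache (old->new): [81 61 77 17]
  38. access 77: HIT. Cache (old->new): [81 61 77 17]
  39. access 30: MISS, evict 81. Cache (old->new): [61 77 17 30]
  40. access 30: HIT. Cache (old->new): [61 77 17 30]
Total: 25 hits, 15 misses, 11 evictions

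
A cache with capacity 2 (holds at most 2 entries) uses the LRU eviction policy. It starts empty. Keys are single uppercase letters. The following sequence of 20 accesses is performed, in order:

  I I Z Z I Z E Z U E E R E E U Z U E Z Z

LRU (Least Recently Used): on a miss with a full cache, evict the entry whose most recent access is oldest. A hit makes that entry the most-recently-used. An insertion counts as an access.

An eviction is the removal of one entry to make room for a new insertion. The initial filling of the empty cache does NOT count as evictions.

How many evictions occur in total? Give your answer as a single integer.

Answer: 8

Derivation:
LRU simulation (capacity=2):
  1. access I: MISS. Cache (LRU->MRU): [I]
  2. access I: HIT. Cache (LRU->MRU): [I]
  3. access Z: MISS. Cache (LRU->MRU): [I Z]
  4. access Z: HIT. Cache (LRU->MRU): [I Z]
  5. access I: HIT. Cache (LRU->MRU): [Z I]
  6. access Z: HIT. Cache (LRU->MRU): [I Z]
  7. access E: MISS, evict I. Cache (LRU->MRU): [Z E]
  8. access Z: HIT. Cache (LRU->MRU): [E Z]
  9. access U: MISS, evict E. Cache (LRU->MRU): [Z U]
  10. access E: MISS, evict Z. Cache (LRU->MRU): [U E]
  11. access E: HIT. Cache (LRU->MRU): [U E]
  12. access R: MISS, evict U. Cache (LRU->MRU): [E R]
  13. access E: HIT. Cache (LRU->MRU): [R E]
  14. access E: HIT. Cache (LRU->MRU): [R E]
  15. access U: MISS, evict R. Cache (LRU->MRU): [E U]
  16. access Z: MISS, evict E. Cache (LRU->MRU): [U Z]
  17. access U: HIT. Cache (LRU->MRU): [Z U]
  18. access E: MISS, evict Z. Cache (LRU->MRU): [U E]
  19. access Z: MISS, evict U. Cache (LRU->MRU): [E Z]
  20. access Z: HIT. Cache (LRU->MRU): [E Z]
Total: 10 hits, 10 misses, 8 evictions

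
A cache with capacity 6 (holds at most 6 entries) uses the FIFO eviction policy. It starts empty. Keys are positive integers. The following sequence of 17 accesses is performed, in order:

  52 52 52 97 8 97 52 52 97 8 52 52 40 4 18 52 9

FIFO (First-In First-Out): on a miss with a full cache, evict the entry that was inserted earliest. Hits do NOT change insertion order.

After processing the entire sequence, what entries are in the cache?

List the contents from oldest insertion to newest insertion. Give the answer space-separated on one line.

Answer: 97 8 40 4 18 9

Derivation:
FIFO simulation (capacity=6):
  1. access 52: MISS. Cache (old->new): [52]
  2. access 52: HIT. Cache (old->new): [52]
  3. access 52: HIT. Cache (old->new): [52]
  4. access 97: MISS. Cache (old->new): [52 97]
  5. access 8: MISS. Cache (old->new): [52 97 8]
  6. access 97: HIT. Cache (old->new): [52 97 8]
  7. access 52: HIT. Cache (old->new): [52 97 8]
  8. access 52: HIT. Cache (old->new): [52 97 8]
  9. access 97: HIT. Cache (old->new): [52 97 8]
  10. access 8: HIT. Cache (old->new): [52 97 8]
  11. access 52: HIT. Cache (old->new): [52 97 8]
  12. access 52: HIT. Cache (old->new): [52 97 8]
  13. access 40: MISS. Cache (old->new): [52 97 8 40]
  14. access 4: MISS. Cache (old->new): [52 97 8 40 4]
  15. access 18: MISS. Cache (old->new): [52 97 8 40 4 18]
  16. access 52: HIT. Cache (old->new): [52 97 8 40 4 18]
  17. access 9: MISS, evict 52. Cache (old->new): [97 8 40 4 18 9]
Total: 10 hits, 7 misses, 1 evictions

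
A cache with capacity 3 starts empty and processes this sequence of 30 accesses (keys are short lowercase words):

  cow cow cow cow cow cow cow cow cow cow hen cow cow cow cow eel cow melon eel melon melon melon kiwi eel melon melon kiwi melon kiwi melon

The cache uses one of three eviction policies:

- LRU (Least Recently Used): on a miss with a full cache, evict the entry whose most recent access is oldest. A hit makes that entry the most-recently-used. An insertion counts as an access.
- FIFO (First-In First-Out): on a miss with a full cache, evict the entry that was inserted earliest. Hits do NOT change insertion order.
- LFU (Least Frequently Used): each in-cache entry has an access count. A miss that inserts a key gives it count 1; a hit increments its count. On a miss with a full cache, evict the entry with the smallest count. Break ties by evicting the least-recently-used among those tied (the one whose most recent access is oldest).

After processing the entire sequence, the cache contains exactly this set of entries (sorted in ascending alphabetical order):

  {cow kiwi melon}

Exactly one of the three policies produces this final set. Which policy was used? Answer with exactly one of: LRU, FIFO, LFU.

Simulating under each policy and comparing final sets:
  LRU: final set = {eel kiwi melon} -> differs
  FIFO: final set = {eel kiwi melon} -> differs
  LFU: final set = {cow kiwi melon} -> MATCHES target
Only LFU produces the target set.

Answer: LFU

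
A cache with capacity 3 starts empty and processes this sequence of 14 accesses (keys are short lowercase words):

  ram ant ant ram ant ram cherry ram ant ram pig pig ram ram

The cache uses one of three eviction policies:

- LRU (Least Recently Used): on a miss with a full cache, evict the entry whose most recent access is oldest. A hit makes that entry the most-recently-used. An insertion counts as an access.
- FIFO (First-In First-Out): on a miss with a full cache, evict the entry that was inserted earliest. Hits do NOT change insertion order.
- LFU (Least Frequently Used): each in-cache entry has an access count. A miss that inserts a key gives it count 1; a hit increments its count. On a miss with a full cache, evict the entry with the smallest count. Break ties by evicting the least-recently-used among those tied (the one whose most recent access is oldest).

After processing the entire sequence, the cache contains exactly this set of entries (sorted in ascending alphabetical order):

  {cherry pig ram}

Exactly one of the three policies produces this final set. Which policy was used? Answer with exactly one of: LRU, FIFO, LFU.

Simulating under each policy and comparing final sets:
  LRU: final set = {ant pig ram} -> differs
  FIFO: final set = {cherry pig ram} -> MATCHES target
  LFU: final set = {ant pig ram} -> differs
Only FIFO produces the target set.

Answer: FIFO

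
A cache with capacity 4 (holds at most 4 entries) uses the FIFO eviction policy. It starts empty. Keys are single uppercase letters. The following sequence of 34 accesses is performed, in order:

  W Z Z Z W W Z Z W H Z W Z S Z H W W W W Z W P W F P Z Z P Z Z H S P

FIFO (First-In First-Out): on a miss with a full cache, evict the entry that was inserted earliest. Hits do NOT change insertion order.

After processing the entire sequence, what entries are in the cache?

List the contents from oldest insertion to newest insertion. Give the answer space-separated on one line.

Answer: Z H S P

Derivation:
FIFO simulation (capacity=4):
  1. access W: MISS. Cache (old->new): [W]
  2. access Z: MISS. Cache (old->new): [W Z]
  3. access Z: HIT. Cache (old->new): [W Z]
  4. access Z: HIT. Cache (old->new): [W Z]
  5. access W: HIT. Cache (old->new): [W Z]
  6. access W: HIT. Cache (old->new): [W Z]
  7. access Z: HIT. Cache (old->new): [W Z]
  8. access Z: HIT. Cache (old->new): [W Z]
  9. access W: HIT. Cache (old->new): [W Z]
  10. access H: MISS. Cache (old->new): [W Z H]
  11. access Z: HIT. Cache (old->new): [W Z H]
  12. access W: HIT. Cache (old->new): [W Z H]
  13. access Z: HIT. Cache (old->new): [W Z H]
  14. access S: MISS. Cache (old->new): [W Z H S]
  15. access Z: HIT. Cache (old->new): [W Z H S]
  16. access H: HIT. Cache (old->new): [W Z H S]
  17. access W: HIT. Cache (old->new): [W Z H S]
  18. access W: HIT. Cache (old->new): [W Z H S]
  19. access W: HIT. Cache (old->new): [W Z H S]
  20. access W: HIT. Cache (old->new): [W Z H S]
  21. access Z: HIT. Cache (old->new): [W Z H S]
  22. access W: HIT. Cache (old->new): [W Z H S]
  23. access P: MISS, evict W. Cache (old->new): [Z H S P]
  24. access W: MISS, evict Z. Cache (old->new): [H S P W]
  25. access F: MISS, evict H. Cache (old->new): [S P W F]
  26. access P: HIT. Cache (old->new): [S P W F]
  27. access Z: MISS, evict S. Cache (old->new): [P W F Z]
  28. access Z: HIT. Cache (old->new): [P W F Z]
  29. access P: HIT. Cache (old->new): [P W F Z]
  30. access Z: HIT. Cache (old->new): [P W F Z]
  31. access Z: HIT. Cache (old->new): [P W F Z]
  32. access H: MISS, evict P. Cache (old->new): [W F Z H]
  33. access S: MISS, evict W. Cache (old->new): [F Z H S]
  34. access P: MISS, evict F. Cache (old->new): [Z H S P]
Total: 23 hits, 11 misses, 7 evictions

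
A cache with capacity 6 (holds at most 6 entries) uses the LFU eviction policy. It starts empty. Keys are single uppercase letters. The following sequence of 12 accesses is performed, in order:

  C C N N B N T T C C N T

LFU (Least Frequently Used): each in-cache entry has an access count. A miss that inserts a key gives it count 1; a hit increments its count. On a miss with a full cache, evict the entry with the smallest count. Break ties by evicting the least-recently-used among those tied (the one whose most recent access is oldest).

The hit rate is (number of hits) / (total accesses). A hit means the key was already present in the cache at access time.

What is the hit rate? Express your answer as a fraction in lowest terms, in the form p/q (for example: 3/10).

LFU simulation (capacity=6):
  1. access C: MISS. Cache: [C(c=1)]
  2. access C: HIT, count now 2. Cache: [C(c=2)]
  3. access N: MISS. Cache: [N(c=1) C(c=2)]
  4. access N: HIT, count now 2. Cache: [C(c=2) N(c=2)]
  5. access B: MISS. Cache: [B(c=1) C(c=2) N(c=2)]
  6. access N: HIT, count now 3. Cache: [B(c=1) C(c=2) N(c=3)]
  7. access T: MISS. Cache: [B(c=1) T(c=1) C(c=2) N(c=3)]
  8. access T: HIT, count now 2. Cache: [B(c=1) C(c=2) T(c=2) N(c=3)]
  9. access C: HIT, count now 3. Cache: [B(c=1) T(c=2) N(c=3) C(c=3)]
  10. access C: HIT, count now 4. Cache: [B(c=1) T(c=2) N(c=3) C(c=4)]
  11. access N: HIT, count now 4. Cache: [B(c=1) T(c=2) C(c=4) N(c=4)]
  12. access T: HIT, count now 3. Cache: [B(c=1) T(c=3) C(c=4) N(c=4)]
Total: 8 hits, 4 misses, 0 evictions

Hit rate = 8/12 = 2/3

Answer: 2/3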